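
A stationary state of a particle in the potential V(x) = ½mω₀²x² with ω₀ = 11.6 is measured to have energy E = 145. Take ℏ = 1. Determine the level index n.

Invert E_n = (n + ½)ℏω₀: n = E/ℏω₀ − ½ = 12.000, so n = 12.

n = 12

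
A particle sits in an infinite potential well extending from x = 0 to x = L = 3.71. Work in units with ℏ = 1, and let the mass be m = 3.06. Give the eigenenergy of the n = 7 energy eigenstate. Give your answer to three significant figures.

Requiring ψ(0) = ψ(L) = 0 quantises k = nπ/L, hence E_n = ℏ²k²/2m = n²π²ℏ²/(2mL²).
E_7 = 7² × π² / (2 × 3.06 × 3.71²) = 5.741.

E = 5.74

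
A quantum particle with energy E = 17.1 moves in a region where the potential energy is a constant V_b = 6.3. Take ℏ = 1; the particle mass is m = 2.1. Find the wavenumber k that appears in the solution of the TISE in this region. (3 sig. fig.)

With E > V_b the solution is oscillatory, ψ ∝ e^{±ikx} with k = √(2m(E − V_b))/ℏ.
k = √(2 × 2.1 × 10.8) = 6.735.

k = 6.73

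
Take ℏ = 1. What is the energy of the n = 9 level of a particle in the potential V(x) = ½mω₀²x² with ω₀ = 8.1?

E = 77.0

The oscillator eigenvalues are E_n = ℏω₀(n + ½), so E_9 = 8.1 × 9.5 = 76.95.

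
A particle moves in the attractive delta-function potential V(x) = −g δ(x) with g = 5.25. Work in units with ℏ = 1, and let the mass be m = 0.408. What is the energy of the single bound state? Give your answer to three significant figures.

E = -5.62

The bound state is ψ(x) = √κ e^{−κ|x|}. The derivative jump ψ'(0⁺) − ψ'(0⁻) = −(2mg/ℏ²)ψ(0) fixes κ = mg/ℏ² = 2.142.
Then E = −ℏ²κ²/(2m) = −mg²/(2ℏ²) = -5.623.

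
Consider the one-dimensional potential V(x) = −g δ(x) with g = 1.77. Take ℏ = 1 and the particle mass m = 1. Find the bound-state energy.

E = -1.57

For x ≠ 0 the bound state is ψ ∝ e^{−κ|x|}; integrating the TISE across the delta gives the cusp condition 2κ = 2mg/ℏ², so κ = 1.770.
Then E = −ℏ²κ²/(2m) = −mg²/(2ℏ²) = -1.566.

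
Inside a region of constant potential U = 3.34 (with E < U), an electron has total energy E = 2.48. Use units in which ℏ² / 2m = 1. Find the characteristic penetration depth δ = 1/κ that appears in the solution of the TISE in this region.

δ = 1.08

Since E < U the TISE in this region is ψ'' = κ²ψ with κ = √(2m(U − E))/ℏ.
κ = √(2 × 0.5 × 0.86) = 0.9274. The penetration depth is δ = 1/κ = 1.08.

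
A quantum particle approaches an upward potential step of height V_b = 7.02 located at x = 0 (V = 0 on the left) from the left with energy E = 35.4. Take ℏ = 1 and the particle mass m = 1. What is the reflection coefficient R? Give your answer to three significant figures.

On each side the TISE gives plane waves with k = √(2m(E − V))/ℏ: k₁ = √(2·1·35.4) = 8.414, k₂ = √(2·1·28.38) = 7.534.
Continuity of ψ and ψ′ at the step yields the reflection amplitude r = (k₁ − k₂)/(k₁ + k₂) = 0.05520; thus R = |r|² = 0.003047, T = 0.9970.

R = 0.00305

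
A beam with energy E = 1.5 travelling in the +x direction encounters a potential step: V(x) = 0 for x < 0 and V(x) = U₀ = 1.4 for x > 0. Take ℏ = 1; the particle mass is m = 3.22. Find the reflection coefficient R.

R = 0.348

The wavenumbers are k₁ = √(2mE)/ℏ = 3.108 on the left and k₂ = √(2m(E − U₀))/ℏ = 0.8025 on the right.
Matching ψ and ψ′ at x = 0 gives r = (k₁ − k₂)/(k₁ + k₂), so R = r² = 0.3476 and T = 1 − R = 0.6524.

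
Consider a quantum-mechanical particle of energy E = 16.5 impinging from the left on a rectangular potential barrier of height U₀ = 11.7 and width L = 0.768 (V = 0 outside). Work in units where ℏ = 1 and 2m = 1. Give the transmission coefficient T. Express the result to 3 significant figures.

Above the barrier the interior wavenumber is k₂ = √(2m(E − U₀))/ℏ = 2.191, giving phase k₂L = 1.683.
T = [1 + U₀² sin²(k₂L) / (4E(E − U₀))]⁻¹ = 1/1.427 = 0.701.

T = 0.701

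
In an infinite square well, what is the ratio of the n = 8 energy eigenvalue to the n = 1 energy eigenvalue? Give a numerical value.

Since E_n ∝ n², the ratio is (8/1)² = 64.

64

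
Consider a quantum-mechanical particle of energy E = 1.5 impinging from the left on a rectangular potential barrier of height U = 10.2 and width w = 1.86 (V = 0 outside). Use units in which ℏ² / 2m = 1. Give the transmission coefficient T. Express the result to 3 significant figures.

T = 0.0000345

Since E < U the interior solution is evanescent with decay constant κ = √(2m(U − E))/ℏ = 2.950.
κw = 5.486, sinh(κw) = 120.7.
Matching ψ, ψ′ at both faces gives T = [1 + U² sinh²(κw) / (4E(U − E))]⁻¹ = 1/29020 = 0.0000345.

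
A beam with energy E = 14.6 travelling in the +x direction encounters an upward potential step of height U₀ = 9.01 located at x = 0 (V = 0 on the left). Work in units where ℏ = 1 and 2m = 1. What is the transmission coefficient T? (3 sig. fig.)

T = 0.945

On each side the TISE gives plane waves with k = √(2m(E − V))/ℏ: k₁ = √(2·½·14.6) = 3.821, k₂ = √(2·½·5.59) = 2.364.
Continuity of ψ and ψ′ at the step yields the reflection amplitude r = (k₁ − k₂)/(k₁ + k₂) = 0.2355; thus R = |r|² = 0.05546, T = 0.9445.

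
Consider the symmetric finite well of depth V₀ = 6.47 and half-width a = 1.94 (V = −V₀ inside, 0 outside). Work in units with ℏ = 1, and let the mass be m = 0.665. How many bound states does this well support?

N = 4

Define the well-strength parameter z₀ = (a/ℏ)√(2mV₀) = 1.94 × √(2·0.665·6.47) = 5.691.
The even/odd transcendental equations gain one root per π/2 in z₀, giving N = 1 + ⌊2z₀/π⌋ = 1 + ⌊3.623⌋ = 4.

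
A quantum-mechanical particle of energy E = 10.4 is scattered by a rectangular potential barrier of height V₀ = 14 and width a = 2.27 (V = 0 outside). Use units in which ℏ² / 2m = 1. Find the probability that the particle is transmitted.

T = 0.000555

Since E < V₀ the interior solution is evanescent with decay constant κ = √(2m(V₀ − E))/ℏ = 1.897.
κa = 4.307, sinh(κa) = 37.10.
The exact tunnelling result is T⁻¹ = 1 + V₀² sinh²(κa) / [4E(V₀ − E)] = 1803, so T = 0.000555.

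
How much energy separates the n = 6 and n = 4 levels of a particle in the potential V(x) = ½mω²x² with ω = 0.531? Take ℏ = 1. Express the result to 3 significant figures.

ΔE = 1.06

E_n = ℏω(n + ½), so ΔE = (6 − 4) ℏω = 2 × 0.531 = 1.062.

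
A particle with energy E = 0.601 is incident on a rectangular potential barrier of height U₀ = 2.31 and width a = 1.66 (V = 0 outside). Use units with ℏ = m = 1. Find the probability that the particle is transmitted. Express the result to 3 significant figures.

E < U₀: inside the barrier ψ ∝ e^{±κx} with κ = √(2m(U₀ − E))/ℏ = 1.849.
κa = 3.069, sinh(κa) = 10.74.
Matching ψ, ψ′ at both faces gives T = [1 + U₀² sinh²(κa) / (4E(U₀ − E))]⁻¹ = 1/150.7 = 0.00663.

T = 0.00663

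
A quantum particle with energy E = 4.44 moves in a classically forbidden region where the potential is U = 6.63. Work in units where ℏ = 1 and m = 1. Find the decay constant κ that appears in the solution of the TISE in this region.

Since E < U the TISE in this region is ψ'' = κ²ψ with κ = √(2m(U − E))/ℏ.
κ = √(2 × 1 × 2.19) = 2.093.

κ = 2.09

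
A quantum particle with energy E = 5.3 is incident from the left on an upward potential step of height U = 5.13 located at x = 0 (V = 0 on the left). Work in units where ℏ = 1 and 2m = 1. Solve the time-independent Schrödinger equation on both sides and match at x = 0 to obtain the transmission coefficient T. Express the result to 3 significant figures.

On each side the TISE gives plane waves with k = √(2m(E − V))/ℏ: k₁ = √(2·½·5.3) = 2.302, k₂ = √(2·½·0.17) = 0.4123.
Continuity of ψ and ψ′ at the step yields the reflection amplitude r = (k₁ − k₂)/(k₁ + k₂) = 0.6962; thus R = |r|² = 0.4847, T = 0.5153.

T = 0.515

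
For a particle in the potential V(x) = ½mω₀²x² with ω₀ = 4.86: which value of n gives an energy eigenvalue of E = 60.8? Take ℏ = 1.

Invert E_n = (n + ½)ℏω₀: n = E/ℏω₀ − ½ = 12.010, so n = 12.

n = 12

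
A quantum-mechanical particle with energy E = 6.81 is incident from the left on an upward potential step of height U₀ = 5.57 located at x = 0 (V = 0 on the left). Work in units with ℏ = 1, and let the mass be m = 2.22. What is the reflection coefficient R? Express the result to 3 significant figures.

R = 0.161

On each side the TISE gives plane waves with k = √(2m(E − V))/ℏ: k₁ = √(2·2.22·6.81) = 5.499, k₂ = √(2·2.22·1.24) = 2.346.
Continuity of ψ and ψ′ at the step yields the reflection amplitude r = (k₁ − k₂)/(k₁ + k₂) = 0.4018; thus R = |r|² = 0.1615, T = 0.8385.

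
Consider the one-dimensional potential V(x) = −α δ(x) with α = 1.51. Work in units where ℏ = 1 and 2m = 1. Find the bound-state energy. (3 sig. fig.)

For x ≠ 0 the bound state is ψ ∝ e^{−κ|x|}; integrating the TISE across the delta gives the cusp condition 2κ = 2mα/ℏ², so κ = 0.7550.
Then E = −ℏ²κ²/(2m) = −mα²/(2ℏ²) = -0.5700.

E = -0.570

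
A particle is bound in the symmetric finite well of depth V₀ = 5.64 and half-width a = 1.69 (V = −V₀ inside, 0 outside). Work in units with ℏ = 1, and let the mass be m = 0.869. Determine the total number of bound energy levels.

Define the well-strength parameter z₀ = (a/ℏ)√(2mV₀) = 1.69 × √(2·0.869·5.64) = 5.291.
The even/odd transcendental equations gain one root per π/2 in z₀, giving N = 1 + ⌊2z₀/π⌋ = 1 + ⌊3.368⌋ = 4.

N = 4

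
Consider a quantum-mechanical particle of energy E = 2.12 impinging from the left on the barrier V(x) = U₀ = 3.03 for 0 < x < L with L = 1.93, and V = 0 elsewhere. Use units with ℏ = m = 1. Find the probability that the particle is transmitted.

T = 0.0183

Since E < U₀ the interior solution is evanescent with decay constant κ = √(2m(U₀ − E))/ℏ = 1.349.
κL = 2.604, sinh(κL) = 6.720.
The exact tunnelling result is T⁻¹ = 1 + U₀² sinh²(κL) / [4E(U₀ − E)] = 54.72, so T = 0.0183.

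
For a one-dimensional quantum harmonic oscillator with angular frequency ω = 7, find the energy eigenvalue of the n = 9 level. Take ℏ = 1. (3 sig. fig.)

E = 66.5

The oscillator eigenvalues are E_n = ℏω(n + ½), so E_9 = 7 × 9.5 = 66.50.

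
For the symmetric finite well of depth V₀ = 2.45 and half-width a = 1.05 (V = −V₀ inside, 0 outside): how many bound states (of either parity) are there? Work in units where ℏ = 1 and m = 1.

Define the well-strength parameter z₀ = (a/ℏ)√(2mV₀) = 1.05 × √(2·1·2.45) = 2.324.
A new bound state (alternating even/odd) appears each time z₀ passes a multiple of π/2, so N = ⌊2z₀/π⌋ + 1 = ⌊1.480⌋ + 1 = 2.

N = 2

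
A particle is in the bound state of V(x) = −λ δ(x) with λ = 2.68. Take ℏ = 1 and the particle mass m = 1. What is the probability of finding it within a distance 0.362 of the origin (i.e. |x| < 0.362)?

P = 0.856

The normalised bound state is ψ = √κ e^{−κ|x|} with κ = mλ/ℏ² = 2.680.
P(|x| < d) = ∫_{−d}^{d} κ e^{−2κ|x|} dx = 1 − e^{−2κd} = 1 − e^{−1.940} = 0.8563.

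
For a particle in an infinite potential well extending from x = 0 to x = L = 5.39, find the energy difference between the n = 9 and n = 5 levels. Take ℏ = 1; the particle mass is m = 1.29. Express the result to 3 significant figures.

E_n = n²π²ℏ²/(2mL²), so ΔE = (9² − 5²) π²ℏ²/(2mL²).
ΔE = 56 × π² / (2 × 1.29 × 5.39²) = 7.374.

ΔE = 7.37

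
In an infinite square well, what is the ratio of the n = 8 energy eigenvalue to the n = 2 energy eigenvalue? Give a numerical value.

16

E_n = n²π²ℏ²/(2mL²) so the ratio is n₂²/n₁² = 64/4 = 16.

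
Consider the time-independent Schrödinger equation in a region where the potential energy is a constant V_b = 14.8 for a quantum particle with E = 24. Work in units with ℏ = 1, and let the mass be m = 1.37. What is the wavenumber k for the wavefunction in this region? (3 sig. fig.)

With E > V_b the solution is oscillatory, ψ ∝ e^{±ikx} with k = √(2m(E − V_b))/ℏ.
k = √(2 × 1.37 × 9.2) = 5.021.

k = 5.02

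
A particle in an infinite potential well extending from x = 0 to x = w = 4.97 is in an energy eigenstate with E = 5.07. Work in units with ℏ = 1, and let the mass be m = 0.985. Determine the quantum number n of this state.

From E_n = n²π²ℏ²/(2mw²) invert to n = √(2mw²E)/(πℏ).
n = (4.97/π) × √(2 × 0.985 × 5.07) = 5.000 → n = 5.

n = 5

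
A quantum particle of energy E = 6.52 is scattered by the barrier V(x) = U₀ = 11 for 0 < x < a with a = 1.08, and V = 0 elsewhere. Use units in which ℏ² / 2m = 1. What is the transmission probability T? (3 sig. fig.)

T = 0.0392

Since E < U₀ the interior solution is evanescent with decay constant κ = √(2m(U₀ − E))/ℏ = 2.117.
κa = 2.286, sinh(κa) = 4.867.
The exact tunnelling result is T⁻¹ = 1 + U₀² sinh²(κa) / [4E(U₀ − E)] = 25.53, so T = 0.0392.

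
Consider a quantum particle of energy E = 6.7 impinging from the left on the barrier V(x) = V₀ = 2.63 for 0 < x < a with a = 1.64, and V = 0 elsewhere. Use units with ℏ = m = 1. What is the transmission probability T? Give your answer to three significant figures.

E > V₀: inside the barrier k₂ = √(2m(E − V₀))/ℏ = 2.853, k₂a = 4.679.
T = [1 + V₀² sin²(k₂a) / (4E(E − V₀))]⁻¹ = 1/1.063 = 0.940.

T = 0.940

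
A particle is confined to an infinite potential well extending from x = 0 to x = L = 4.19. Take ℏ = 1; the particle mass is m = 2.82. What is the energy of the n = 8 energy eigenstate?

E = 6.38

The infinite-well eigenfunctions ψ_n = √(2/L) sin(nπx/L) vanish at both walls, giving E_n = n²π²ℏ²/(2mL²).
E_8 = 8² × π² / (2 × 2.82 × 4.19²) = 6.379.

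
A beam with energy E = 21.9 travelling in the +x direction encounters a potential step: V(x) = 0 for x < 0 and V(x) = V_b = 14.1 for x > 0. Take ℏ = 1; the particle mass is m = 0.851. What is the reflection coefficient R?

R = 0.0638

On each side the TISE gives plane waves with k = √(2m(E − V))/ℏ: k₁ = √(2·0.851·21.9) = 6.105, k₂ = √(2·0.851·7.8) = 3.644.
Continuity of ψ and ψ′ at the step yields the reflection amplitude r = (k₁ − k₂)/(k₁ + k₂) = 0.2525; thus R = |r|² = 0.06376, T = 0.9362.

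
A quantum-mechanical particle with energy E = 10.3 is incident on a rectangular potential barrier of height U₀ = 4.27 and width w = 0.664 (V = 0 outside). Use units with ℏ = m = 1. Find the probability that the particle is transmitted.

T = 0.961

E > U₀: inside the barrier k₂ = √(2m(E − U₀))/ℏ = 3.473, k₂w = 2.306.
T = [1 + U₀² sin²(k₂w) / (4E(E − U₀))]⁻¹ = 1/1.040 = 0.961.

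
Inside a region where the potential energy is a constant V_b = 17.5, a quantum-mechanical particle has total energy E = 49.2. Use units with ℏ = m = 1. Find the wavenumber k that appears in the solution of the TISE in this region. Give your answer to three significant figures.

With E > V_b the solution is oscillatory, ψ ∝ e^{±ikx} with k = √(2m(E − V_b))/ℏ.
k = √(2 × 1 × 31.7) = 7.962.

k = 7.96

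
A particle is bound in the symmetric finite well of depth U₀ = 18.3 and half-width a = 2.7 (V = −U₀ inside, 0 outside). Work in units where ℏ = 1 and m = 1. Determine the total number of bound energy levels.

Define the well-strength parameter z₀ = (a/ℏ)√(2mU₀) = 2.7 × √(2·1·18.3) = 16.33.
The even/odd transcendental equations gain one root per π/2 in z₀, giving N = 1 + ⌊2z₀/π⌋ = 1 + ⌊10.40⌋ = 11.

N = 11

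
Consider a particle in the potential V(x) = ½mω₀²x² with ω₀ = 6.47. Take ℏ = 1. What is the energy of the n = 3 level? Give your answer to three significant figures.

E = 22.6

The oscillator eigenvalues are E_n = ℏω₀(n + ½), so E_3 = 6.47 × 3.5 = 22.65.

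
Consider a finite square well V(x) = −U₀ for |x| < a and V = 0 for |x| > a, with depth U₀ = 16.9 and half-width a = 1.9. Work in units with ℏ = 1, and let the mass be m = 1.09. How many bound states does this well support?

N = 8

Define the well-strength parameter z₀ = (a/ℏ)√(2mU₀) = 1.9 × √(2·1.09·16.9) = 11.53.
The even/odd transcendental equations gain one root per π/2 in z₀, giving N = 1 + ⌊2z₀/π⌋ = 1 + ⌊7.342⌋ = 8.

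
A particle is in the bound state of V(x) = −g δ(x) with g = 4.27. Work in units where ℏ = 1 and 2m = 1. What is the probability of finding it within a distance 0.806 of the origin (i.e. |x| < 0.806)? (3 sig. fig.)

P = 0.968

The normalised bound state is ψ = √κ e^{−κ|x|} with κ = mg/ℏ² = 2.135.
P(|x| < d) = ∫_{−d}^{d} κ e^{−2κ|x|} dx = 1 − e^{−2κd} = 1 − e^{−3.442} = 0.9680.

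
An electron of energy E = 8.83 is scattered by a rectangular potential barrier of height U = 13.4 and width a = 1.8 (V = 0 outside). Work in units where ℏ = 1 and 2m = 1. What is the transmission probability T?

E < U: inside the barrier ψ ∝ e^{±κx} with κ = √(2m(U − E))/ℏ = 2.138.
κa = 3.848, sinh(κa) = 23.44.
The exact tunnelling result is T⁻¹ = 1 + U² sinh²(κa) / [4E(U − E)] = 612.1, so T = 0.00163.

T = 0.00163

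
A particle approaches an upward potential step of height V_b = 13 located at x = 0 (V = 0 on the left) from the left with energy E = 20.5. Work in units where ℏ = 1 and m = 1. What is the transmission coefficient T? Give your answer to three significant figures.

T = 0.939

The wavenumbers are k₁ = √(2mE)/ℏ = 6.403 on the left and k₂ = √(2m(E − V_b))/ℏ = 3.873 on the right.
Matching ψ and ψ′ at x = 0 gives r = (k₁ − k₂)/(k₁ + k₂), so R = r² = 0.06062 and T = 1 − R = 0.9394.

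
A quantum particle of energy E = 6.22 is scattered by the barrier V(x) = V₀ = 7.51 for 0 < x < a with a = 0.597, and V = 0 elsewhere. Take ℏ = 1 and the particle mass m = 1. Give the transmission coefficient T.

E < V₀: inside the barrier ψ ∝ e^{±κx} with κ = √(2m(V₀ − E))/ℏ = 1.606.
κa = 0.9589, sinh(κa) = 1.113.
The exact tunnelling result is T⁻¹ = 1 + V₀² sinh²(κa) / [4E(V₀ − E)] = 3.176, so T = 0.315.

T = 0.315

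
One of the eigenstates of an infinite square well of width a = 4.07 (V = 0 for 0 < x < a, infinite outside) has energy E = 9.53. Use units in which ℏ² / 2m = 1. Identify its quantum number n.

For an infinite well E_n = n²π²ℏ²/(2ma²), so n = (a/πℏ)√(2mE).
n = (4.07/π) × √(2 × 0.5 × 9.53) = 3.999 → n = 4.

n = 4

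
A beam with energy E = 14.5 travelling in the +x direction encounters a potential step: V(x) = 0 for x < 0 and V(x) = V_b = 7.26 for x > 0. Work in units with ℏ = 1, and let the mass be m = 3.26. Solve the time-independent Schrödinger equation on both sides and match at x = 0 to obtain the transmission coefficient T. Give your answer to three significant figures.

T = 0.970

On each side the TISE gives plane waves with k = √(2m(E − V))/ℏ: k₁ = √(2·3.26·14.5) = 9.723, k₂ = √(2·3.26·7.24) = 6.871.
Continuity of ψ and ψ′ at the step yields the reflection amplitude r = (k₁ − k₂)/(k₁ + k₂) = 0.1719; thus R = |r|² = 0.02955, T = 0.9704.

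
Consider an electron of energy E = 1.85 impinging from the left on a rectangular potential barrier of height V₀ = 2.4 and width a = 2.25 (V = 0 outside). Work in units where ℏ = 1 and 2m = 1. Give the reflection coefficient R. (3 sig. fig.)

R = 0.903

E < V₀: inside the barrier ψ ∝ e^{±κx} with κ = √(2m(V₀ − E))/ℏ = 0.7416.
κa = 1.669, sinh(κa) = 2.558.
Matching ψ, ψ′ at both faces gives T = [1 + V₀² sinh²(κa) / (4E(V₀ − E))]⁻¹ = 1/10.26 = 0.0974.
R = 1 − T = 0.903.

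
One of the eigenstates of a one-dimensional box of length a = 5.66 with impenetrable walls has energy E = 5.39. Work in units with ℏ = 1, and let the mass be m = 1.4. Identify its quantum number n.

n = 7

For an infinite well E_n = n²π²ℏ²/(2ma²), so n = (a/πℏ)√(2mE).
n = (5.66/π) × √(2 × 1.4 × 5.39) = 6.999 → n = 7.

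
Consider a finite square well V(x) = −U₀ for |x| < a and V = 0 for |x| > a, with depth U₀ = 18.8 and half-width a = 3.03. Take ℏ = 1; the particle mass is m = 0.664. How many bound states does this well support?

N = 10

Define the well-strength parameter z₀ = (a/ℏ)√(2mU₀) = 3.03 × √(2·0.664·18.8) = 15.14.
The even/odd transcendental equations gain one root per π/2 in z₀, giving N = 1 + ⌊2z₀/π⌋ = 1 + ⌊9.638⌋ = 10.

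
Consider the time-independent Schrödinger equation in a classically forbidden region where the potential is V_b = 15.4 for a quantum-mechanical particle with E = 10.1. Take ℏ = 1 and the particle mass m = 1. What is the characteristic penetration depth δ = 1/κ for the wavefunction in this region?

Since E < V_b the TISE in this region is ψ'' = κ²ψ with κ = √(2m(V_b − E))/ℏ.
κ = √(2 × 1 × 5.3) = 3.256. The penetration depth is δ = 1/κ = 0.307.

δ = 0.307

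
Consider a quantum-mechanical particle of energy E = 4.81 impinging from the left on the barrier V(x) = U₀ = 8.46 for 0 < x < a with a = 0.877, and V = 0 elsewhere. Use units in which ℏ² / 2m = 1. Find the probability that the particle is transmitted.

E < U₀: inside the barrier ψ ∝ e^{±κx} with κ = √(2m(U₀ − E))/ℏ = 1.910.
κa = 1.676, sinh(κa) = 2.577.
Matching ψ, ψ′ at both faces gives T = [1 + U₀² sinh²(κa) / (4E(U₀ − E))]⁻¹ = 1/7.769 = 0.129.

T = 0.129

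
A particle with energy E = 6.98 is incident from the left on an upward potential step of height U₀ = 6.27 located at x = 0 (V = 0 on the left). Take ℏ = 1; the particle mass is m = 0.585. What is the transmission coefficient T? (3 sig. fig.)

On each side the TISE gives plane waves with k = √(2m(E − V))/ℏ: k₁ = √(2·0.585·6.98) = 2.858, k₂ = √(2·0.585·0.71) = 0.9114.
Continuity of ψ and ψ′ at the step yields the reflection amplitude r = (k₁ − k₂)/(k₁ + k₂) = 0.5164; thus R = |r|² = 0.2666, T = 0.7334.

T = 0.733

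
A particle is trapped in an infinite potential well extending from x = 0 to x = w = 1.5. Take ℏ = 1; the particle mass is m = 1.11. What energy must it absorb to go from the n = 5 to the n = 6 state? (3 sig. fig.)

E_n = n²π²ℏ²/(2mw²), so ΔE = (6² − 5²) π²ℏ²/(2mw²).
ΔE = 11 × π² / (2 × 1.11 × 1.5²) = 21.73.

ΔE = 21.7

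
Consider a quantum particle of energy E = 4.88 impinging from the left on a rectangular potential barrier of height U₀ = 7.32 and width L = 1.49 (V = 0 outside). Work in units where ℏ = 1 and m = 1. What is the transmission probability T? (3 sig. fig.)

T = 0.00491

Since E < U₀ the interior solution is evanescent with decay constant κ = √(2m(U₀ − E))/ℏ = 2.209.
κL = 3.292, sinh(κL) = 13.42.
The exact tunnelling result is T⁻¹ = 1 + U₀² sinh²(κL) / [4E(U₀ − E)] = 203.7, so T = 0.00491.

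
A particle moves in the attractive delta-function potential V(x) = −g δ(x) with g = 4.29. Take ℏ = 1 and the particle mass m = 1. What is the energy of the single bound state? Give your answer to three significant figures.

E = -9.20

The bound state is ψ(x) = √κ e^{−κ|x|}. The derivative jump ψ'(0⁺) − ψ'(0⁻) = −(2mg/ℏ²)ψ(0) fixes κ = mg/ℏ² = 4.290.
Then E = −ℏ²κ²/(2m) = −mg²/(2ℏ²) = -9.202.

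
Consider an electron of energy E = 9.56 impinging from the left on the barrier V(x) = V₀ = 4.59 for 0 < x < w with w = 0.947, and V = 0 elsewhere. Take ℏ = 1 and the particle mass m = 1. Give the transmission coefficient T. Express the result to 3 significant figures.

T = 0.997

E > V₀: inside the barrier k₂ = √(2m(E − V₀))/ℏ = 3.153, k₂w = 2.986.
T = [1 + V₀² sin²(k₂w) / (4E(E − V₀))]⁻¹ = 1/1.003 = 0.997.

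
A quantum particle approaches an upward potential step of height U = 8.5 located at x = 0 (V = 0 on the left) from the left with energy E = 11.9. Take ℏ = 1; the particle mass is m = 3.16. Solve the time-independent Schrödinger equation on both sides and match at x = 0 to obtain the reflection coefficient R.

On each side the TISE gives plane waves with k = √(2m(E − V))/ℏ: k₁ = √(2·3.16·11.9) = 8.672, k₂ = √(2·3.16·3.4) = 4.636.
Matching ψ and ψ′ at x = 0 gives r = (k₁ − k₂)/(k₁ + k₂), so R = r² = 0.09201 and T = 1 − R = 0.9080.

R = 0.0920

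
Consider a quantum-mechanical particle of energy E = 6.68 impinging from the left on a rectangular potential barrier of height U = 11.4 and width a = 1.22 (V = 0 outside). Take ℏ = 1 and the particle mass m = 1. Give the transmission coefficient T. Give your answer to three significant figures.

E < U: inside the barrier ψ ∝ e^{±κx} with κ = √(2m(U − E))/ℏ = 3.072.
κa = 3.748, sinh(κa) = 21.21.
Matching ψ, ψ′ at both faces gives T = [1 + U² sinh²(κa) / (4E(U − E))]⁻¹ = 1/464.8 = 0.00215.

T = 0.00215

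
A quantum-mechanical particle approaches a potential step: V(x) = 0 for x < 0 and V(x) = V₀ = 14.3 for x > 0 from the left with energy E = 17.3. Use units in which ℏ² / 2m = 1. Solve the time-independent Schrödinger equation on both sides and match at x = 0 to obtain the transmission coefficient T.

T = 0.830

On each side the TISE gives plane waves with k = √(2m(E − V))/ℏ: k₁ = √(2·½·17.3) = 4.159, k₂ = √(2·½·3) = 1.732.
Continuity of ψ and ψ′ at the step yields the reflection amplitude r = (k₁ − k₂)/(k₁ + k₂) = 0.4120; thus R = |r|² = 0.1697, T = 0.8303.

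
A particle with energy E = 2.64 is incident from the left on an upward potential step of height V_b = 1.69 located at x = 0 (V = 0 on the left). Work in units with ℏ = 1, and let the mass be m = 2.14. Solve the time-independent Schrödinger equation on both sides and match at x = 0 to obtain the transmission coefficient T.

The wavenumbers are k₁ = √(2mE)/ℏ = 3.361 on the left and k₂ = √(2m(E − V_b))/ℏ = 2.016 on the right.
Continuity of ψ and ψ′ at the step yields the reflection amplitude r = (k₁ − k₂)/(k₁ + k₂) = 0.2501; thus R = |r|² = 0.06255, T = 0.9375.

T = 0.937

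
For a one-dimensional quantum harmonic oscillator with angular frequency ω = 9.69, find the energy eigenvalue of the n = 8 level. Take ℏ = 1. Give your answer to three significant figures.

E = 82.4

Using E_n = (n + ½)ℏω: E_8 = 8.5 × 9.69 = 82.37.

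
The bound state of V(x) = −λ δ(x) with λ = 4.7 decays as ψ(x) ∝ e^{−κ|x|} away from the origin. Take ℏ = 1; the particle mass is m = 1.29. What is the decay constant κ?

κ = 6.06

Integrate −(ℏ²/2m)ψ'' − λδ(x)ψ = Eψ from −ε to +ε: the ψ'' term gives ψ'(0⁺) − ψ'(0⁻) and the δ term gives −(2mλ/ℏ²)ψ(0).
With ψ ∝ e^{−κ|x|} this yields −2κ = −2mλ/ℏ², so κ = mλ/ℏ² = 6.063.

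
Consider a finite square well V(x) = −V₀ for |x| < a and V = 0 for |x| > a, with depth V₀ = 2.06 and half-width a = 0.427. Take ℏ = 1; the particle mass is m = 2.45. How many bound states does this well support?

N = 1

The dimensionless depth is z₀ = a√(2mV₀)/ℏ = 0.427 × √(10.09) = 1.357.
The even/odd transcendental equations gain one root per π/2 in z₀, giving N = 1 + ⌊2z₀/π⌋ = 1 + ⌊0.8637⌋ = 1.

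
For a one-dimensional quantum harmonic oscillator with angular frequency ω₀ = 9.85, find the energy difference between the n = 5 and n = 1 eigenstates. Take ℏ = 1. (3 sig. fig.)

E_n = ℏω₀(n + ½), so ΔE = (5 − 1) ℏω₀ = 4 × 9.85 = 39.40.

ΔE = 39.4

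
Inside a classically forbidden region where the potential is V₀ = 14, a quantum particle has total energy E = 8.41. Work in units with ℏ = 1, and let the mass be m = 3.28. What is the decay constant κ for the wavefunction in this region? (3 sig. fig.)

Since E < V₀ the TISE in this region is ψ'' = κ²ψ with κ = √(2m(V₀ − E))/ℏ.
κ = √(2 × 3.28 × 5.59) = 6.056.

κ = 6.06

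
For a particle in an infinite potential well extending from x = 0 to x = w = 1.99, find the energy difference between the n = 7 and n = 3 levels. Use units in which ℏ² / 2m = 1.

E_n = n²π²ℏ²/(2mw²), so ΔE = (7² − 3²) π²ℏ²/(2mw²).
ΔE = 40 × π² / (2 × 0.5 × 1.99²) = 99.69.

ΔE = 99.7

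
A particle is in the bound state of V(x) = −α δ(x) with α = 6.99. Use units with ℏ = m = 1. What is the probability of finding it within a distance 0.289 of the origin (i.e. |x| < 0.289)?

The normalised bound state is ψ = √κ e^{−κ|x|} with κ = mα/ℏ² = 6.990.
P(|x| < d) = ∫_{−d}^{d} κ e^{−2κ|x|} dx = 1 − e^{−2κd} = 1 − e^{−4.040} = 0.9824.

P = 0.982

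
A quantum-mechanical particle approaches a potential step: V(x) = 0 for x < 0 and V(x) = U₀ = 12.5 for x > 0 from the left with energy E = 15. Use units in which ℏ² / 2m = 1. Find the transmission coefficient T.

T = 0.823

The wavenumbers are k₁ = √(2mE)/ℏ = 3.873 on the left and k₂ = √(2m(E − U₀))/ℏ = 1.581 on the right.
Matching ψ and ψ′ at x = 0 gives r = (k₁ − k₂)/(k₁ + k₂), so R = r² = 0.1766 and T = 1 − R = 0.8234.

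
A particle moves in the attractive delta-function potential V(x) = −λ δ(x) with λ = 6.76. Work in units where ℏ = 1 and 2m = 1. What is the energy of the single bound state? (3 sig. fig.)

E = -11.4

The bound state is ψ(x) = √κ e^{−κ|x|}. The derivative jump ψ'(0⁺) − ψ'(0⁻) = −(2mλ/ℏ²)ψ(0) fixes κ = mλ/ℏ² = 3.380.
Then E = −ℏ²κ²/(2m) = −mλ²/(2ℏ²) = -11.42.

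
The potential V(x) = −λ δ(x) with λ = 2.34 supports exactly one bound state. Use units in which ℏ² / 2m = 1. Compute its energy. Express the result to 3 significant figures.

For x ≠ 0 the bound state is ψ ∝ e^{−κ|x|}; integrating the TISE across the delta gives the cusp condition 2κ = 2mλ/ℏ², so κ = 1.170.
Then E = −ℏ²κ²/(2m) = −mλ²/(2ℏ²) = -1.369.

E = -1.37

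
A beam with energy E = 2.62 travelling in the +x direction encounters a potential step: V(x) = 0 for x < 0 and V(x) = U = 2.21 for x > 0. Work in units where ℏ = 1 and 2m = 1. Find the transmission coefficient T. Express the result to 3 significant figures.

The wavenumbers are k₁ = √(2mE)/ℏ = 1.619 on the left and k₂ = √(2m(E − U))/ℏ = 0.6403 on the right.
Continuity of ψ and ψ′ at the step yields the reflection amplitude r = (k₁ − k₂)/(k₁ + k₂) = 0.4331; thus R = |r|² = 0.1876, T = 0.8124.

T = 0.812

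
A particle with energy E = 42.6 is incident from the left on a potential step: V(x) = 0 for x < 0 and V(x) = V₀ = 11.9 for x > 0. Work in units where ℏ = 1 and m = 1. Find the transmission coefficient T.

T = 0.993

The wavenumbers are k₁ = √(2mE)/ℏ = 9.230 on the left and k₂ = √(2m(E − V₀))/ℏ = 7.836 on the right.
Continuity of ψ and ψ′ at the step yields the reflection amplitude r = (k₁ − k₂)/(k₁ + k₂) = 0.08172; thus R = |r|² = 0.006677, T = 0.9933.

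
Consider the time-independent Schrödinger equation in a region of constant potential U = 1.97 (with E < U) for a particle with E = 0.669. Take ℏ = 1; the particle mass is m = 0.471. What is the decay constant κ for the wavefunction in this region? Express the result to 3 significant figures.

κ = 1.11

Since E < U the TISE in this region is ψ'' = κ²ψ with κ = √(2m(U − E))/ℏ.
κ = √(2 × 0.471 × 1.301) = 1.107.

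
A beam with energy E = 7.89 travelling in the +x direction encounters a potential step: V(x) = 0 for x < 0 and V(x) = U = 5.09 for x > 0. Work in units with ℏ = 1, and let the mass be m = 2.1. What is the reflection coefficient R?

R = 0.0642

On each side the TISE gives plane waves with k = √(2m(E − V))/ℏ: k₁ = √(2·2.1·7.89) = 5.757, k₂ = √(2·2.1·2.8) = 3.429.
Continuity of ψ and ψ′ at the step yields the reflection amplitude r = (k₁ − k₂)/(k₁ + k₂) = 0.2534; thus R = |r|² = 0.06419, T = 0.9358.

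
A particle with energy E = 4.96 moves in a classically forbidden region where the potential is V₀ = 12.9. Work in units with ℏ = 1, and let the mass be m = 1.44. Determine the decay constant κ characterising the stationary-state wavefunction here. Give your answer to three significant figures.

Since E < V₀ the TISE in this region is ψ'' = κ²ψ with κ = √(2m(V₀ − E))/ℏ.
κ = √(2 × 1.44 × 7.94) = 4.782.

κ = 4.78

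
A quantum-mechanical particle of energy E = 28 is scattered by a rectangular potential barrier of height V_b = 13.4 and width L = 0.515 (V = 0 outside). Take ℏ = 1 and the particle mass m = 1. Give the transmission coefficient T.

T = 0.987

Above the barrier the interior wavenumber is k₂ = √(2m(E − V_b))/ℏ = 5.404, giving phase k₂L = 2.783.
T = [1 + V_b² sin²(k₂L) / (4E(E − V_b))]⁻¹ = 1/1.014 = 0.987.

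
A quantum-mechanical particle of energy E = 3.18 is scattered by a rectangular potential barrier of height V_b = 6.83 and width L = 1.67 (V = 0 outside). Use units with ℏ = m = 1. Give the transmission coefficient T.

E < V_b: inside the barrier ψ ∝ e^{±κx} with κ = √(2m(V_b − E))/ℏ = 2.702.
κL = 4.512, sinh(κL) = 45.55.
Matching ψ, ψ′ at both faces gives T = [1 + V_b² sinh²(κL) / (4E(V_b − E))]⁻¹ = 1/2086 = 0.000479.

T = 0.000479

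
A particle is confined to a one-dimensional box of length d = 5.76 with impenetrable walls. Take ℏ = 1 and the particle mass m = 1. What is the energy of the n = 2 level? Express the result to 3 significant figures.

The infinite-well eigenfunctions ψ_n = √(2/d) sin(nπx/d) vanish at both walls, giving E_n = n²π²ℏ²/(2md²).
E_2 = 2² × π² / (2 × 1 × 5.76²) = 0.5950.

E = 0.595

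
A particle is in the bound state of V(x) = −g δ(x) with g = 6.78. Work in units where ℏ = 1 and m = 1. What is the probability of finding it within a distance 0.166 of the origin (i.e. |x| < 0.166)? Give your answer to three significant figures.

The normalised bound state is ψ = √κ e^{−κ|x|} with κ = mg/ℏ² = 6.780.
P(|x| < d) = ∫_{−d}^{d} κ e^{−2κ|x|} dx = 1 − e^{−2κd} = 1 − e^{−2.251} = 0.8947.

P = 0.895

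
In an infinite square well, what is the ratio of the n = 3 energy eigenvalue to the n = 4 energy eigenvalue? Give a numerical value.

0.5625

Since E_n ∝ n², the ratio is (3/4)² = 0.5625.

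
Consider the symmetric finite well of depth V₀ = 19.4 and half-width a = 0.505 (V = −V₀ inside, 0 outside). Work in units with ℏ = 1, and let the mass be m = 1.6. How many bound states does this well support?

N = 3

Define the well-strength parameter z₀ = (a/ℏ)√(2mV₀) = 0.505 × √(2·1.6·19.4) = 3.979.
A new bound state (alternating even/odd) appears each time z₀ passes a multiple of π/2, so N = ⌊2z₀/π⌋ + 1 = ⌊2.533⌋ + 1 = 3.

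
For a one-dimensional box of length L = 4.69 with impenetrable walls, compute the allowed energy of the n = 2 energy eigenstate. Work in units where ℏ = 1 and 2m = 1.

Requiring ψ(0) = ψ(L) = 0 quantises k = nπ/L, hence E_n = ℏ²k²/2m = n²π²ℏ²/(2mL²).
E_2 = 2² × π² / (2 × 0.5 × 4.69²) = 1.795.

E = 1.79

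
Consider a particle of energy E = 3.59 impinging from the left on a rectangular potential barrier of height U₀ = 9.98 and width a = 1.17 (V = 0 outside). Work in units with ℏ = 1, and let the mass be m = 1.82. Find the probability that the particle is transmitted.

T = 0.0000463

Since E < U₀ the interior solution is evanescent with decay constant κ = √(2m(U₀ − E))/ℏ = 4.823.
κa = 5.643, sinh(κa) = 141.1.
The exact tunnelling result is T⁻¹ = 1 + U₀² sinh²(κa) / [4E(U₀ − E)] = 21610, so T = 0.0000463.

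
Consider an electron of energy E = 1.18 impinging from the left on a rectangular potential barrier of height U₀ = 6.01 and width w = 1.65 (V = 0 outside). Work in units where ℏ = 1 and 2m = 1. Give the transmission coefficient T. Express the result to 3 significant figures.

T = 0.00179

E < U₀: inside the barrier ψ ∝ e^{±κx} with κ = √(2m(U₀ − E))/ℏ = 2.198.
κw = 3.626, sinh(κw) = 18.77.
The exact tunnelling result is T⁻¹ = 1 + U₀² sinh²(κw) / [4E(U₀ − E)] = 559.3, so T = 0.00179.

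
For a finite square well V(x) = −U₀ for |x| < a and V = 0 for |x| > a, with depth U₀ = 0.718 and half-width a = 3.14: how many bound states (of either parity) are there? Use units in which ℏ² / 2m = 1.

The dimensionless depth is z₀ = a√(2mU₀)/ℏ = 3.14 × √(0.7180) = 2.661.
The even/odd transcendental equations gain one root per π/2 in z₀, giving N = 1 + ⌊2z₀/π⌋ = 1 + ⌊1.694⌋ = 2.

N = 2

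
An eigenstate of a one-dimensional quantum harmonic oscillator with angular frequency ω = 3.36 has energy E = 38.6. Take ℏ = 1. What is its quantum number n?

n = 11

Invert E_n = (n + ½)ℏω: n = E/ℏω − ½ = 10.988, so n = 11.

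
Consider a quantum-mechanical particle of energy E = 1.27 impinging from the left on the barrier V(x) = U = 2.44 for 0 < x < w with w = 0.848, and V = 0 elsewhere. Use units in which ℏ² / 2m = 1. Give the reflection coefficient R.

R = 0.525

Since E < U the interior solution is evanescent with decay constant κ = √(2m(U − E))/ℏ = 1.082.
κw = 0.9173, sinh(κw) = 1.051.
Matching ψ, ψ′ at both faces gives T = [1 + U² sinh²(κw) / (4E(U − E))]⁻¹ = 1/2.107 = 0.475.
R = 1 − T = 0.525.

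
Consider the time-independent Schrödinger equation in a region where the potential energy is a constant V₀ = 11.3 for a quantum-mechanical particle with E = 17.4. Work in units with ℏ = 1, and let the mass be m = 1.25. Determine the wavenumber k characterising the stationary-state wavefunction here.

k = 3.91

With E > V₀ the solution is oscillatory, ψ ∝ e^{±ikx} with k = √(2m(E − V₀))/ℏ.
k = √(2 × 1.25 × 6.1) = 3.905.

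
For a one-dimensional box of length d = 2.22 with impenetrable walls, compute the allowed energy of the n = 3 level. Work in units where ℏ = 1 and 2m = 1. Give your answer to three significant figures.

The infinite-well eigenfunctions ψ_n = √(2/d) sin(nπx/d) vanish at both walls, giving E_n = n²π²ℏ²/(2md²).
E_3 = 3² × π² / (2 × 0.5 × 2.22²) = 18.02.

E = 18.0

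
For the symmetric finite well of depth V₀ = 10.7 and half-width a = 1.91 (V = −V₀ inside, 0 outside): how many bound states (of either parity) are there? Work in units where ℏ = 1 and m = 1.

The dimensionless depth is z₀ = a√(2mV₀)/ℏ = 1.91 × √(21.40) = 8.836.
A new bound state (alternating even/odd) appears each time z₀ passes a multiple of π/2, so N = ⌊2z₀/π⌋ + 1 = ⌊5.625⌋ + 1 = 6.

N = 6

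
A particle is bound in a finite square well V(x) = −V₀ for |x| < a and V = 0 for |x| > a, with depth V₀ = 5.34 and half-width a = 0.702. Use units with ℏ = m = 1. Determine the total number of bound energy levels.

The dimensionless depth is z₀ = a√(2mV₀)/ℏ = 0.702 × √(10.68) = 2.294.
The even/odd transcendental equations gain one root per π/2 in z₀, giving N = 1 + ⌊2z₀/π⌋ = 1 + ⌊1.461⌋ = 2.

N = 2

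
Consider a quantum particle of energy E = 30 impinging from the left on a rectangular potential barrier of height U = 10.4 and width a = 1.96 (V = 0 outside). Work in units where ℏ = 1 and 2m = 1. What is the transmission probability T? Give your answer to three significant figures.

T = 0.979

Above the barrier the interior wavenumber is k₂ = √(2m(E − U))/ℏ = 4.427, giving phase k₂a = 8.677.
Matching at both interfaces gives T⁻¹ = 1 + U² sin²(k₂a) / [4E(E − U)] = 1.021, hence T = 0.979.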